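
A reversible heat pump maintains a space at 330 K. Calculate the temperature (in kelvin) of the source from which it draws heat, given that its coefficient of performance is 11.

COP_HP = T_H/(T_H − T_C) ⇒ T_C = T_H·(COP_HP − 1)/COP_HP = 330.00 × (11 − 1)/11 = 300 K.

T_C ≈ 300 K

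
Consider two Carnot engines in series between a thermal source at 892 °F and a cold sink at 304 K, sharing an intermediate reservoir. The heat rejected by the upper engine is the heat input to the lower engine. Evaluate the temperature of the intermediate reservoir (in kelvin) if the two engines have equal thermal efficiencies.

T_H = 892 °F → (892 − 32) × 5/9 = 477.78 °C = 750.93 K.
Equal efficiencies require 1 − T_m/T_H = 1 − T_C/T_m, i.e. T_m/T_H = T_C/T_m, so T_m = √(T_H·T_C) = √(750.93 × 304.00) = 478 K.

T_m ≈ 478 K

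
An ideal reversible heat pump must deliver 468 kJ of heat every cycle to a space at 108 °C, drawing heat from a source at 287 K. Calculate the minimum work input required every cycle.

W_in ≈ 116 kJ

T_H = 108 °C → 108 + 273.15 = 381.15 K.
Reversible heating COP: COP_HP = T_H/(T_H − T_C) = 381.15/94.15 = 4.0483.
W = Q_H/COP_HP = 468/4.0483 = 116 kJ.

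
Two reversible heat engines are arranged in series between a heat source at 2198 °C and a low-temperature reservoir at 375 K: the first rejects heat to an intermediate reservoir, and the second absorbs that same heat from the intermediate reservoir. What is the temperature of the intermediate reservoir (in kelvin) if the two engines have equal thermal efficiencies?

T_H = 2198 °C → 2198 + 273.15 = 2471.15 K.
Equal efficiencies require 1 − T_m/T_H = 1 − T_C/T_m, i.e. T_m/T_H = T_C/T_m, so T_m = √(T_H·T_C) = √(2471.15 × 375.00) = 962.6 K.

T_m ≈ 962.6 K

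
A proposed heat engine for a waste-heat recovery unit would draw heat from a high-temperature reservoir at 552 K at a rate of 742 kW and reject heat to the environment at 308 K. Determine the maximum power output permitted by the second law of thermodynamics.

Ẇ_max ≈ 328.0 kW

The upper bound on efficiency is η_max = 1 − T_C/T_H = 1 − 308.00/552.00 = 0.4420.
W_max = η_max · Q_H = 0.4420 × 742 = 328.0 kW.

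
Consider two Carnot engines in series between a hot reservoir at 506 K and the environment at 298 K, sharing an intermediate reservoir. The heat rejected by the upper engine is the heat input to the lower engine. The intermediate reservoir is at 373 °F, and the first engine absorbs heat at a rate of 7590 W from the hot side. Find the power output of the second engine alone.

T_m = 373 °F → (373 − 32) × 5/9 = 189.44 °C = 462.59 K.
Heat entering the second stage: Q_m = Q_H·(T_m/T_H) = 7590 × 462.59/506.00 = 6940 W.
Second-stage efficiency η₂ = 1 − T_C/T_m = 1 − 298.00/462.59 = 0.3558, so W₂ = η₂·Q_m = 2470 W.

Ẇ₂ ≈ 2470 W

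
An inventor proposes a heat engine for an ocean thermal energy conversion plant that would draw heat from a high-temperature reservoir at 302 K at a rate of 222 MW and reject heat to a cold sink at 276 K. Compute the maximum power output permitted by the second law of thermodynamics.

Ẇ_max ≈ 19.11 MW

By the Carnot theorem, η_max = 1 − T_C/T_H = 1 − 276.00/302.00 = 0.0861.
W_max = η_max · Q_H = 0.0861 × 222 = 19.11 MW.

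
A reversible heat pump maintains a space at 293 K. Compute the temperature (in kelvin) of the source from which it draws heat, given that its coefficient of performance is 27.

T_C ≈ 282 K

COP_HP = T_H/(T_H − T_C) ⇒ T_C = T_H·(COP_HP − 1)/COP_HP = 293.00 × (27 − 1)/27 = 282 K.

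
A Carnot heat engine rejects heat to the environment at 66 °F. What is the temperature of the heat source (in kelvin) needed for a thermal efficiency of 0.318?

T_H ≈ 428 K

T_C = 66 °F → (66 − 32) × 5/9 = 18.89 °C = 292.04 K.
From η = 1 − T_C/T_H, solving for T_H gives T_H = T_C/(1 − η) = 292.04/(1 − 0.318) = 428 K.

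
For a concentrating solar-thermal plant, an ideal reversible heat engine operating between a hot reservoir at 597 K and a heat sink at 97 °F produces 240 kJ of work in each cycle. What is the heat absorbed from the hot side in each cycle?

Q_H ≈ 498.0 kJ

T_C = 97 °F → (97 − 32) × 5/9 = 36.11 °C = 309.26 K.
For a reversible engine, η = 1 − T_C/T_H = 1 − 309.26/597.00 = 0.4820.
Q_H = W/η = 240/0.4820 = 498.0 kJ.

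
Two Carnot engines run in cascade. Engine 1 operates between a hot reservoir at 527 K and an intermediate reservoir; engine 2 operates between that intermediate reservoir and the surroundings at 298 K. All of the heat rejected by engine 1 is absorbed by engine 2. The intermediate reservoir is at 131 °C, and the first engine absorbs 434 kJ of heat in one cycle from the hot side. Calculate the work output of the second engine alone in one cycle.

W₂ ≈ 87.42 kJ

T_m = 131 °C → 131 + 273.15 = 404.15 K.
Heat entering the second stage: Q_m = Q_H·(T_m/T_H) = 434 × 404.15/527.00 = 332.8 kJ.
Second-stage efficiency η₂ = 1 − T_C/T_m = 1 − 298.00/404.15 = 0.2627, so W₂ = η₂·Q_m = 87.42 kJ.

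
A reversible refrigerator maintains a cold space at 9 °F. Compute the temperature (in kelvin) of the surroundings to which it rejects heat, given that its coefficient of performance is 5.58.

T_C = 9 °F → (9 − 32) × 5/9 = -12.78 °C = 260.37 K.
COP_R = T_C/(T_H − T_C) ⇒ T_H = T_C·(1 + 1/COP_R) = 260.37 × (1 + 1/5.58) = 307.0 K.

T_H ≈ 307.0 K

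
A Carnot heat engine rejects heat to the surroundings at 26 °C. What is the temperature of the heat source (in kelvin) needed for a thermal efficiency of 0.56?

T_H ≈ 680 K

T_C = 26 °C → 26 + 273.15 = 299.15 K.
From η = 1 − T_C/T_H, solving for T_H gives T_H = T_C/(1 − η) = 299.15/(1 − 0.56) = 680 K.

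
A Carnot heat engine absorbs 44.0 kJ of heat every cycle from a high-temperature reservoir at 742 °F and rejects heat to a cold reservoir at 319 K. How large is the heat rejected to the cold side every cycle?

T_H = 742 °F → (742 − 32) × 5/9 = 394.44 °C = 667.59 K.
Since the cycle is reversible, η = 1 − T_C/T_H = 1 − 319.00/667.59 = 0.5222.
For a reversible cycle Q_C/Q_H = T_C/T_H, so Q_C = 44.0 × 319.00/667.59 = 21.02 kJ.

Q_C ≈ 21.02 kJ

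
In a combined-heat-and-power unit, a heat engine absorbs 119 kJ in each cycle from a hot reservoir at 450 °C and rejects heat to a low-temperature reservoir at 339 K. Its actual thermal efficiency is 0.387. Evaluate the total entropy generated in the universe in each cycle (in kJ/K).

ΔS_univ ≈ 0.05063 kJ/K

T_H = 450 °C → 450 + 273.15 = 723.15 K.
W = η·Q_H = 0.387 × 119 = 46.05 kJ, so Q_C = Q_H − W = 72.95 kJ.
The hot reservoir loses entropy Q_H/T_H = 119/723.15 = 0.1646 kJ/K; the cold reservoir gains Q_C/T_C = 72.95/339.00 = 0.2152 kJ/K.
ΔS_univ = −Q_H/T_H + Q_C/T_C = 0.05063 kJ/K (> 0, since η = 0.387 < η_Carnot = 0.531).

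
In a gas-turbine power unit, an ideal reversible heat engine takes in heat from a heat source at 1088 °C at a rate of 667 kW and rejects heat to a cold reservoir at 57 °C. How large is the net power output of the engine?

T_H = 1088 °C → 1088 + 273.15 = 1361.15 K.
T_C = 57 °C → 57 + 273.15 = 330.15 K.
For a reversible engine, η = 1 − T_C/T_H = 1 − 330.15/1361.15 = 0.7574.
W = η·Q_H = 0.7574 × 667 = 505 kW.

Ẇ ≈ 505 kW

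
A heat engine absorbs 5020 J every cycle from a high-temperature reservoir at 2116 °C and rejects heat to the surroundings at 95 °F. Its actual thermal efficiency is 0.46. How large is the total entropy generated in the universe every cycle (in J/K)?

ΔS_univ ≈ 6.70 J/K

T_H = 2116 °C → 2116 + 273.15 = 2389.15 K.
T_C = 95 °F → (95 − 32) × 5/9 = 35.00 °C = 308.15 K.
W = η·Q_H = 0.46 × 5020 = 2309 J, so Q_C = Q_H − W = 2711 J.
The hot reservoir loses entropy Q_H/T_H = 5020/2389.15 = 2.101 J/K; the cold reservoir gains Q_C/T_C = 2711/308.15 = 8.797 J/K.
ΔS_univ = −Q_H/T_H + Q_C/T_C = 6.70 J/K (> 0, since η = 0.46 < η_Carnot = 0.871).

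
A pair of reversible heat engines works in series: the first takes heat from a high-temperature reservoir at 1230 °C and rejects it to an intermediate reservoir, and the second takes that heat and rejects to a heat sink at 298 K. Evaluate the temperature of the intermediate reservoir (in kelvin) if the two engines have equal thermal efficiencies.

T_H = 1230 °C → 1230 + 273.15 = 1503.15 K.
Equal efficiencies require 1 − T_m/T_H = 1 − T_C/T_m, i.e. T_m/T_H = T_C/T_m, so T_m = √(T_H·T_C) = √(1503.15 × 298.00) = 669 K.

T_m ≈ 669 K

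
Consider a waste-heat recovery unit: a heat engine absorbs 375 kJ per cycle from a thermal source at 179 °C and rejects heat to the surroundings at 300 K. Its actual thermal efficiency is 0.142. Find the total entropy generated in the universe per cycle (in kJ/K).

T_H = 179 °C → 179 + 273.15 = 452.15 K.
W = η·Q_H = 0.142 × 375 = 53.25 kJ, so Q_C = Q_H − W = 321.8 kJ.
Entropy balance on the reservoirs: −Q_H/T_H = -0.8294 kJ/K, +Q_C/T_C = 1.073 kJ/K.
ΔS_univ = −Q_H/T_H + Q_C/T_C = 0.243 kJ/K (> 0, since η = 0.142 < η_Carnot = 0.337).

ΔS_univ ≈ 0.243 kJ/K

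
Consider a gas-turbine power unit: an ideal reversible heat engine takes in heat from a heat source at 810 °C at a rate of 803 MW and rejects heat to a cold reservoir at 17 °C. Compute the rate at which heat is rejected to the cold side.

Q̇_C ≈ 215 MW

T_H = 810 °C → 810 + 273.15 = 1083.15 K.
T_C = 17 °C → 17 + 273.15 = 290.15 K.
For a reversible engine, η = 1 − T_C/T_H = 1 − 290.15/1083.15 = 0.7321.
For a reversible cycle Q_C/Q_H = T_C/T_H, so Q_C = 803 × 290.15/1083.15 = 215 MW.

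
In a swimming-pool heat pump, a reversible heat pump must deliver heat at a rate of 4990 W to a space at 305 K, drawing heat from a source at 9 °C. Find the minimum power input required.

T_C = 9 °C → 9 + 273.15 = 282.15 K.
For a reversible heat pump, COP_HP = T_H/(T_H − T_C) = 305.00/22.85 = 13.3479.
W = Q_H/COP_HP = 4990/13.3479 = 374 W.

Ẇ_in ≈ 374 W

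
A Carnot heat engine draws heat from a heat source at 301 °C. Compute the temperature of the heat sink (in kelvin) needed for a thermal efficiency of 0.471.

T_H = 301 °C → 301 + 273.15 = 574.15 K.
From η = 1 − T_C/T_H, T_C = T_H·(1 − η) = 574.15 × (1 − 0.471) = 303.7 K.

T_C ≈ 303.7 K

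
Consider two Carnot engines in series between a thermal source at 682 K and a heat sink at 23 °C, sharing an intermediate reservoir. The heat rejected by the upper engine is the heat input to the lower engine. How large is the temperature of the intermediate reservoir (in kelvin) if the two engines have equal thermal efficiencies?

T_C = 23 °C → 23 + 273.15 = 296.15 K.
Equal efficiencies require 1 − T_m/T_H = 1 − T_C/T_m, i.e. T_m/T_H = T_C/T_m, so T_m = √(T_H·T_C) = √(682.00 × 296.15) = 449 K.

T_m ≈ 449 K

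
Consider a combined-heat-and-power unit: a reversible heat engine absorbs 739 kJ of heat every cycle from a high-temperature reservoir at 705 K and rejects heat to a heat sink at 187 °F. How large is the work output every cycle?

W ≈ 362 kJ

T_C = 187 °F → (187 − 32) × 5/9 = 86.11 °C = 359.26 K.
Carnot efficiency: η = 1 − T_C/T_H = 1 − 359.26/705.00 = 0.4904.
W = η·Q_H = 0.4904 × 739 = 362 kJ.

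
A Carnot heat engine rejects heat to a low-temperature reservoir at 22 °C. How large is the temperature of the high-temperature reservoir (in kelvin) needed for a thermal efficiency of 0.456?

T_H ≈ 542.6 K

T_C = 22 °C → 22 + 273.15 = 295.15 K.
From η = 1 − T_C/T_H, solving for T_H gives T_H = T_C/(1 − η) = 295.15/(1 − 0.456) = 542.6 K.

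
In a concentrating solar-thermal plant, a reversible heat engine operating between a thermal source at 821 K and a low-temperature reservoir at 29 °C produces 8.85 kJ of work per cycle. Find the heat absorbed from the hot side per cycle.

T_C = 29 °C → 29 + 273.15 = 302.15 K.
The Carnot efficiency is η = 1 − T_C/T_H = 1 − 302.15/821.00 = 0.6320.
Q_H = W/η = 8.85/0.6320 = 14.0 kJ.

Q_H ≈ 14.0 kJ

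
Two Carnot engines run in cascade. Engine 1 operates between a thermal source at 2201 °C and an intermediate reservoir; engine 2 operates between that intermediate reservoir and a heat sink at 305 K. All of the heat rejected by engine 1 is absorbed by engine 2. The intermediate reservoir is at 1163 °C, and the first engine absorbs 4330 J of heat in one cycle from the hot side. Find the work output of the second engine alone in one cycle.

T_H = 2201 °C → 2201 + 273.15 = 2474.15 K.
T_m = 1163 °C → 1163 + 273.15 = 1436.15 K.
Heat entering the second stage: Q_m = Q_H·(T_m/T_H) = 4330 × 1436.15/2474.15 = 2513 J.
Second-stage efficiency η₂ = 1 − T_C/T_m = 1 − 305.00/1436.15 = 0.7876, so W₂ = η₂·Q_m = 1980 J.

W₂ ≈ 1980 J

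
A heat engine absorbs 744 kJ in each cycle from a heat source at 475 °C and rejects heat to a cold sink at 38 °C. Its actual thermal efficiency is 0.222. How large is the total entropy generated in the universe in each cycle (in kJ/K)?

ΔS_univ ≈ 0.8658 kJ/K

T_H = 475 °C → 475 + 273.15 = 748.15 K.
T_C = 38 °C → 38 + 273.15 = 311.15 K.
W = η·Q_H = 0.222 × 744 = 165.2 kJ, so Q_C = Q_H − W = 578.8 kJ.
Entropy balance on the reservoirs: −Q_H/T_H = -0.9945 kJ/K, +Q_C/T_C = 1.860 kJ/K.
ΔS_univ = −Q_H/T_H + Q_C/T_C = 0.8658 kJ/K (> 0, since η = 0.222 < η_Carnot = 0.584).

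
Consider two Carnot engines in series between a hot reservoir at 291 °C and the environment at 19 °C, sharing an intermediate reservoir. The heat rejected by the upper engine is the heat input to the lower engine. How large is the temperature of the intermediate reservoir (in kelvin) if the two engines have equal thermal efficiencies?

T_H = 291 °C → 291 + 273.15 = 564.15 K.
T_C = 19 °C → 19 + 273.15 = 292.15 K.
Equal efficiencies require 1 − T_m/T_H = 1 − T_C/T_m, i.e. T_m/T_H = T_C/T_m, so T_m = √(T_H·T_C) = √(564.15 × 292.15) = 406 K.

T_m ≈ 406 K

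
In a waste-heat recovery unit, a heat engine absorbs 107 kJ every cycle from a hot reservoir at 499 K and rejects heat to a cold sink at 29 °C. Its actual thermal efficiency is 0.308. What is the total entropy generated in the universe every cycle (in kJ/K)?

T_C = 29 °C → 29 + 273.15 = 302.15 K.
W = η·Q_H = 0.308 × 107 = 32.96 kJ, so Q_C = Q_H − W = 74.04 kJ.
Reservoir entropy changes: ΔS_H = −Q_H/T_H = −107/499.00 = -0.2144 kJ/K and ΔS_C = +Q_C/T_C = 74.04/302.15 = 0.2451 kJ/K.
ΔS_univ = −Q_H/T_H + Q_C/T_C = 0.03063 kJ/K (> 0, since η = 0.308 < η_Carnot = 0.394).

ΔS_univ ≈ 0.03063 kJ/K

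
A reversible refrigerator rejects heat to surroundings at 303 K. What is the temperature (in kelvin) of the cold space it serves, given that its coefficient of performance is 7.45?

COP_R = T_C/(T_H − T_C) ⇒ T_C = T_H·COP_R/(1 + COP_R) = 303.00 × 7.45/(1 + 7.45) = 267 K.

T_C ≈ 267 K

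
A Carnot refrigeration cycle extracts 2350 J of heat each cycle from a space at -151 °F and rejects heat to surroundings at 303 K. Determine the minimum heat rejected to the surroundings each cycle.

T_C = -151 °F → (-151 − 32) × 5/9 = -101.67 °C = 171.48 K.
For a reversible cycle Q_H/Q_C = T_H/T_C, so Q_H = Q_C·T_H/T_C = 2350 × 303.00/171.48 = 4150 J.

Q_H ≈ 4150 J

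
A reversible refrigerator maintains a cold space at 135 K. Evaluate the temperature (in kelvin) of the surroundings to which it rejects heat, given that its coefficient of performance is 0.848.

COP_R = T_C/(T_H − T_C) ⇒ T_H = T_C·(1 + 1/COP_R) = 135.00 × (1 + 1/0.848) = 294 K.

T_H ≈ 294 K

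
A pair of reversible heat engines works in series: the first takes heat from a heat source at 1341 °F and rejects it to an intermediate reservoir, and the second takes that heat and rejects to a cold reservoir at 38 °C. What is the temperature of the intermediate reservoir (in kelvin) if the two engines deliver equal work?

T_H = 1341 °F → (1341 − 32) × 5/9 = 727.22 °C = 1000.37 K.
T_C = 38 °C → 38 + 273.15 = 311.15 K.
For reversible stages Q_m = Q_H·(T_m/T_H). Setting W₁ = Q_H(1 − T_m/T_H) equal to W₂ = Q_m(1 − T_C/T_m) = Q_H·(T_m − T_C)/T_H gives T_H − T_m = T_m − T_C, so T_m = (T_H + T_C)/2 = (1000.37 + 311.15)/2 = 655.8 K.

T_m ≈ 655.8 K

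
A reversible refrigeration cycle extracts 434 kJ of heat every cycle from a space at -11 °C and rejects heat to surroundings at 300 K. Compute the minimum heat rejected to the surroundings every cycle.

Q_H ≈ 497 kJ

T_C = -11 °C → -11 + 273.15 = 262.15 K.
For a reversible cycle Q_H/Q_C = T_H/T_C, so Q_H = Q_C·T_H/T_C = 434 × 300.00/262.15 = 497 kJ.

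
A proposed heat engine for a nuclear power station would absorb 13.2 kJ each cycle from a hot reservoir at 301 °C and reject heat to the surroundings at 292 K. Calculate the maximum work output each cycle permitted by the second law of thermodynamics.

W_max ≈ 6.49 kJ

T_H = 301 °C → 301 + 273.15 = 574.15 K.
The second-law ceiling is the Carnot efficiency, η_max = 1 − T_C/T_H = 1 − 292.00/574.15 = 0.4914.
W_max = η_max · Q_H = 0.4914 × 13.2 = 6.49 kJ.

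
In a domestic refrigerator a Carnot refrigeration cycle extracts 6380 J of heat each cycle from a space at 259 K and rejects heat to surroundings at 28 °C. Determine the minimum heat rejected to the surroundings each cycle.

Q_H ≈ 7418 J

T_H = 28 °C → 28 + 273.15 = 301.15 K.
For a reversible cycle Q_H/Q_C = T_H/T_C, so Q_H = Q_C·T_H/T_C = 6380 × 301.15/259.00 = 7418 J.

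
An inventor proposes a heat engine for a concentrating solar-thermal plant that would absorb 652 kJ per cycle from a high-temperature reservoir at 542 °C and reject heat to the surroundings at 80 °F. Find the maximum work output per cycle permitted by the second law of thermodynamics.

T_H = 542 °C → 542 + 273.15 = 815.15 K.
T_C = 80 °F → (80 − 32) × 5/9 = 26.67 °C = 299.82 K.
The second-law ceiling is the Carnot efficiency, η_max = 1 − T_C/T_H = 1 − 299.82/815.15 = 0.6322.
W_max = η_max · Q_H = 0.6322 × 652 = 412.2 kJ.

W_max ≈ 412.2 kJ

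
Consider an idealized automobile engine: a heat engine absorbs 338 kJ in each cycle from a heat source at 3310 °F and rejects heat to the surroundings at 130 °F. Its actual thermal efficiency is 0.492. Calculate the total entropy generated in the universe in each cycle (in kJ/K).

ΔS_univ ≈ 0.363 kJ/K

T_H = 3310 °F → (3310 − 32) × 5/9 = 1821.11 °C = 2094.26 K.
T_C = 130 °F → (130 − 32) × 5/9 = 54.44 °C = 327.59 K.
W = η·Q_H = 0.492 × 338 = 166.3 kJ, so Q_C = Q_H − W = 171.7 kJ.
The hot reservoir loses entropy Q_H/T_H = 338/2094.26 = 0.1614 kJ/K; the cold reservoir gains Q_C/T_C = 171.7/327.59 = 0.5241 kJ/K.
ΔS_univ = −Q_H/T_H + Q_C/T_C = 0.363 kJ/K (> 0, since η = 0.492 < η_Carnot = 0.844).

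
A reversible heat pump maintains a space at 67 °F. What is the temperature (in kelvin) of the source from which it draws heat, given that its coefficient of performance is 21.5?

T_C ≈ 279.0 K

T_H = 67 °F → (67 − 32) × 5/9 = 19.44 °C = 292.59 K.
COP_HP = T_H/(T_H − T_C) ⇒ T_C = T_H·(COP_HP − 1)/COP_HP = 292.59 × (21.5 − 1)/21.5 = 279.0 K.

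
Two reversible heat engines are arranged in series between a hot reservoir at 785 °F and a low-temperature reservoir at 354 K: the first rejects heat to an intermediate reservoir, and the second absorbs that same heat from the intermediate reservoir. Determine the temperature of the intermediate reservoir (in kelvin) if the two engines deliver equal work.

T_H = 785 °F → (785 − 32) × 5/9 = 418.33 °C = 691.48 K.
For reversible stages Q_m = Q_H·(T_m/T_H). Setting W₁ = Q_H(1 − T_m/T_H) equal to W₂ = Q_m(1 − T_C/T_m) = Q_H·(T_m − T_C)/T_H gives T_H − T_m = T_m − T_C, so T_m = (T_H + T_C)/2 = (691.48 + 354.00)/2 = 522.7 K.

T_m ≈ 522.7 K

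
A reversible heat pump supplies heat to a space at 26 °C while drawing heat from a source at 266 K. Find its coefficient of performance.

T_H = 26 °C → 26 + 273.15 = 299.15 K.
Reversible heating COP: COP_HP = T_H/(T_H − T_C) = 299.15/(299.15 − 266.00) = 9.02.

COP_HP ≈ 9.02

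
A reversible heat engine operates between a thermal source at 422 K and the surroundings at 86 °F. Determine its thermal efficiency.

η ≈ 0.282

T_C = 86 °F → (86 − 32) × 5/9 = 30.00 °C = 303.15 K.
For a reversible engine, η = 1 − T_C/T_H = 1 − 303.15/422.00 = 0.282.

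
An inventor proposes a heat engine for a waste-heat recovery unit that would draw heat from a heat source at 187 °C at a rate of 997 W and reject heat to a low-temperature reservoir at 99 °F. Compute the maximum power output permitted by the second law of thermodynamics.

Ẇ_max ≈ 324.5 W

T_H = 187 °C → 187 + 273.15 = 460.15 K.
T_C = 99 °F → (99 − 32) × 5/9 = 37.22 °C = 310.37 K.
By the Carnot theorem, η_max = 1 − T_C/T_H = 1 − 310.37/460.15 = 0.3255.
W_max = η_max · Q_H = 0.3255 × 997 = 324.5 W.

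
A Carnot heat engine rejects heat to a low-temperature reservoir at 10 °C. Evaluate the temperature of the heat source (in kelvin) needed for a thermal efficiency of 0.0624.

T_H ≈ 302 K

T_C = 10 °C → 10 + 273.15 = 283.15 K.
From η = 1 − T_C/T_H, solving for T_H gives T_H = T_C/(1 − η) = 283.15/(1 − 0.0624) = 302 K.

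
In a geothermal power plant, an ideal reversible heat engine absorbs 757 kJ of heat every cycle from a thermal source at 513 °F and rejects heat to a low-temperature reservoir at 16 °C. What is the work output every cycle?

W ≈ 352 kJ

T_H = 513 °F → (513 − 32) × 5/9 = 267.22 °C = 540.37 K.
T_C = 16 °C → 16 + 273.15 = 289.15 K.
The Carnot efficiency is η = 1 − T_C/T_H = 1 − 289.15/540.37 = 0.4649.
W = η·Q_H = 0.4649 × 757 = 352 kJ.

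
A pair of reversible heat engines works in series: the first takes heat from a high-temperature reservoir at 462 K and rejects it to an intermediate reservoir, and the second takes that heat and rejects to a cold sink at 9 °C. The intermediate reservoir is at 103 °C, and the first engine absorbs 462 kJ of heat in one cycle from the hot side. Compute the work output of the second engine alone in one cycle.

W₂ ≈ 94.00 kJ

T_C = 9 °C → 9 + 273.15 = 282.15 K.
T_m = 103 °C → 103 + 273.15 = 376.15 K.
Heat entering the second stage: Q_m = Q_H·(T_m/T_H) = 462 × 376.15/462.00 = 376.1 kJ.
Second-stage efficiency η₂ = 1 − T_C/T_m = 1 − 282.15/376.15 = 0.2499, so W₂ = η₂·Q_m = 94.00 kJ.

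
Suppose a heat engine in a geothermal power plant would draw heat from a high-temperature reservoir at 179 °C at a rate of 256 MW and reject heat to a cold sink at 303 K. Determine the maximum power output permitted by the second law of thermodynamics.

T_H = 179 °C → 179 + 273.15 = 452.15 K.
The upper bound on efficiency is η_max = 1 − T_C/T_H = 1 − 303.00/452.15 = 0.3299.
W_max = η_max · Q_H = 0.3299 × 256 = 84.4 MW.

Ẇ_max ≈ 84.4 MW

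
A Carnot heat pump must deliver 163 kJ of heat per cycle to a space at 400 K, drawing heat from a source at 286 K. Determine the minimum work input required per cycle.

W_in ≈ 46.5 kJ

Reversible heating COP: COP_HP = T_H/(T_H − T_C) = 400.00/114.00 = 3.5088.
W = Q_H/COP_HP = 163/3.5088 = 46.5 kJ.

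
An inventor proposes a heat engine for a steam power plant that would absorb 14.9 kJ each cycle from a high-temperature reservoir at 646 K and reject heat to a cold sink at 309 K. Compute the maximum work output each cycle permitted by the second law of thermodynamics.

W_max ≈ 7.773 kJ

The second-law ceiling is the Carnot efficiency, η_max = 1 − T_C/T_H = 1 − 309.00/646.00 = 0.5217.
W_max = η_max · Q_H = 0.5217 × 14.9 = 7.773 kJ.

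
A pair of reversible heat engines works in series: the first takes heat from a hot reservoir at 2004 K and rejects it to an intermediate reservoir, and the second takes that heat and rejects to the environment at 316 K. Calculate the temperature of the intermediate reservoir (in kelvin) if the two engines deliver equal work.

T_m ≈ 1160 K

For reversible stages Q_m = Q_H·(T_m/T_H). Setting W₁ = Q_H(1 − T_m/T_H) equal to W₂ = Q_m(1 − T_C/T_m) = Q_H·(T_m − T_C)/T_H gives T_H − T_m = T_m − T_C, so T_m = (T_H + T_C)/2 = (2004.00 + 316.00)/2 = 1160 K.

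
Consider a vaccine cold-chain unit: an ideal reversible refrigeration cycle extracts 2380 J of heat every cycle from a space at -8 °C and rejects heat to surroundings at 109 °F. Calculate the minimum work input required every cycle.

W_in ≈ 456 J

T_H = 109 °F → (109 − 32) × 5/9 = 42.78 °C = 315.93 K.
T_C = -8 °C → -8 + 273.15 = 265.15 K.
For a reversible refrigerator, COP_R = T_C/(T_H − T_C) = 265.15/50.78 = 5.2218.
W = Q_C/COP_R = 2380/5.2218 = 456 J.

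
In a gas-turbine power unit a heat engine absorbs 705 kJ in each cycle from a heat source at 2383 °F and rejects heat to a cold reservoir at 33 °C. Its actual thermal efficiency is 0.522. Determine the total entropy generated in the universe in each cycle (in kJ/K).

ΔS_univ ≈ 0.6543 kJ/K

T_H = 2383 °F → (2383 − 32) × 5/9 = 1306.11 °C = 1579.26 K.
T_C = 33 °C → 33 + 273.15 = 306.15 K.
W = η·Q_H = 0.522 × 705 = 368.0 kJ, so Q_C = Q_H − W = 337.0 kJ.
The hot reservoir loses entropy Q_H/T_H = 705/1579.26 = 0.4464 kJ/K; the cold reservoir gains Q_C/T_C = 337.0/306.15 = 1.101 kJ/K.
ΔS_univ = −Q_H/T_H + Q_C/T_C = 0.6543 kJ/K (> 0, since η = 0.522 < η_Carnot = 0.806).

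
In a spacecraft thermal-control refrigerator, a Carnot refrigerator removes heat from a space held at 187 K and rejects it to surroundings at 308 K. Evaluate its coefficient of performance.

COP_R ≈ 1.545

COP_R = T_C/(T_H − T_C) = 187.00/(308.00 − 187.00) = 1.545.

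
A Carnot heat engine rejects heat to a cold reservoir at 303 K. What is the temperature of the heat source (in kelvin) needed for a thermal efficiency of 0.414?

From η = 1 − T_C/T_H, solving for T_H gives T_H = T_C/(1 − η) = 303.00/(1 − 0.414) = 517.1 K.

T_H ≈ 517.1 K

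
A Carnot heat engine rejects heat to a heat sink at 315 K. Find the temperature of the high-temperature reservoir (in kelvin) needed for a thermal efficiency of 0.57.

T_H ≈ 733 K

From η = 1 − T_C/T_H, solving for T_H gives T_H = T_C/(1 − η) = 315.00/(1 − 0.57) = 733 K.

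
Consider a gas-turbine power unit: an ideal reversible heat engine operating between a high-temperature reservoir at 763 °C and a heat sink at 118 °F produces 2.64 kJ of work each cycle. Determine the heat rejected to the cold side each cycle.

T_H = 763 °C → 763 + 273.15 = 1036.15 K.
T_C = 118 °F → (118 − 32) × 5/9 = 47.78 °C = 320.93 K.
Since the cycle is reversible, η = 1 − T_C/T_H = 1 − 320.93/1036.15 = 0.6903.
Since Q_C/Q_H = T_C/T_H and Q_H = W/η, Q_C = W·T_C/(T_H − T_C) = 2.64 × 320.93/715.22 = 1.185 kJ.

Q_C ≈ 1.185 kJ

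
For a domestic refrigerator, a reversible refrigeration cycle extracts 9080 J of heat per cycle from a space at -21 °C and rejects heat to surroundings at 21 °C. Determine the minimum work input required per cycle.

T_H = 21 °C → 21 + 273.15 = 294.15 K.
T_C = -21 °C → -21 + 273.15 = 252.15 K.
The reversible coefficient of performance is COP_R = T_C/(T_H − T_C) = 252.15/42.00 = 6.0036.
W = Q_C/COP_R = 9080/6.0036 = 1510 J.

W_in ≈ 1510 J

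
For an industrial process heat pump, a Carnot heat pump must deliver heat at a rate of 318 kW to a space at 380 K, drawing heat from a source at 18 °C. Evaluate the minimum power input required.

T_C = 18 °C → 18 + 273.15 = 291.15 K.
COP_HP = T_H/(T_H − T_C) = 380.00/88.85 = 4.2769.
W = Q_H/COP_HP = 318/4.2769 = 74.4 kW.

Ẇ_in ≈ 74.4 kW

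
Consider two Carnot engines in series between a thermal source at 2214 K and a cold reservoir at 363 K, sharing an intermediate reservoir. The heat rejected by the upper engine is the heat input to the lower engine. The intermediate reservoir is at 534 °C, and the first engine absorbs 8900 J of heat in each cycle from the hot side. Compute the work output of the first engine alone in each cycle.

T_m = 534 °C → 534 + 273.15 = 807.15 K.
First-stage efficiency η₁ = 1 − T_m/T_H = 1 − 807.15/2214.00 = 0.6354.
W₁ = η₁·Q_H = 0.6354 × 8900 = 5660 J.

W₁ ≈ 5660 J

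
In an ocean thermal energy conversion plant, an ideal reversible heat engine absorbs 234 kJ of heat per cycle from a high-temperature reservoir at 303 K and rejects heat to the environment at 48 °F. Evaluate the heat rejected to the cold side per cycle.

T_C = 48 °F → (48 − 32) × 5/9 = 8.89 °C = 282.04 K.
For a reversible engine, η = 1 − T_C/T_H = 1 − 282.04/303.00 = 0.0692.
For a reversible cycle Q_C/Q_H = T_C/T_H, so Q_C = 234 × 282.04/303.00 = 217.8 kJ.

Q_C ≈ 217.8 kJ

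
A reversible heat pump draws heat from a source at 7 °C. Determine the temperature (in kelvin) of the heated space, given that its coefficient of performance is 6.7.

T_H ≈ 329 K

T_C = 7 °C → 7 + 273.15 = 280.15 K.
COP_HP = T_H/(T_H − T_C) ⇒ T_H = T_C·COP_HP/(COP_HP − 1) = 280.15 × 6.7/(6.7 − 1) = 329 K.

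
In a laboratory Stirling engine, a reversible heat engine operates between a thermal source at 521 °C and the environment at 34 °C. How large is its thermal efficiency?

T_H = 521 °C → 521 + 273.15 = 794.15 K.
T_C = 34 °C → 34 + 273.15 = 307.15 K.
η_rev = 1 − T_C/T_H = 1 − 307.15/794.15 = 0.613.

η ≈ 0.613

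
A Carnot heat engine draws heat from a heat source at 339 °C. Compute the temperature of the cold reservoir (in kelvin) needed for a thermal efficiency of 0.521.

T_H = 339 °C → 339 + 273.15 = 612.15 K.
From η = 1 − T_C/T_H, T_C = T_H·(1 − η) = 612.15 × (1 − 0.521) = 293.2 K.

T_C ≈ 293.2 K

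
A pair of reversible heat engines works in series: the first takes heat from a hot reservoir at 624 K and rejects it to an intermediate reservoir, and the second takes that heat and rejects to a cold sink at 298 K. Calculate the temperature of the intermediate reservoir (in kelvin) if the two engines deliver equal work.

T_m ≈ 461.0 K

For reversible stages Q_m = Q_H·(T_m/T_H). Setting W₁ = Q_H(1 − T_m/T_H) equal to W₂ = Q_m(1 − T_C/T_m) = Q_H·(T_m − T_C)/T_H gives T_H − T_m = T_m − T_C, so T_m = (T_H + T_C)/2 = (624.00 + 298.00)/2 = 461.0 K.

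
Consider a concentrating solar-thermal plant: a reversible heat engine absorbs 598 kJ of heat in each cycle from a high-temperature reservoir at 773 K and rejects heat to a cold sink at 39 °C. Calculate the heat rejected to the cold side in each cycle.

T_C = 39 °C → 39 + 273.15 = 312.15 K.
The Carnot efficiency is η = 1 − T_C/T_H = 1 − 312.15/773.00 = 0.5962.
For a reversible cycle Q_C/Q_H = T_C/T_H, so Q_C = 598 × 312.15/773.00 = 241 kJ.

Q_C ≈ 241 kJ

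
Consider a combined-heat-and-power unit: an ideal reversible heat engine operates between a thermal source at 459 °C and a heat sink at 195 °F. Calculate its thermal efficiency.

T_H = 459 °C → 459 + 273.15 = 732.15 K.
T_C = 195 °F → (195 − 32) × 5/9 = 90.56 °C = 363.71 K.
For a reversible engine, η = 1 − T_C/T_H = 1 − 363.71/732.15 = 0.503.

η ≈ 0.503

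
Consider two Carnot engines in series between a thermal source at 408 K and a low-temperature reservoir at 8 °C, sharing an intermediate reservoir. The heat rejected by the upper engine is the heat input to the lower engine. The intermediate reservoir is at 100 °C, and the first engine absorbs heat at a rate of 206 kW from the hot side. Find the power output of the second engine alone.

T_C = 8 °C → 8 + 273.15 = 281.15 K.
T_m = 100 °C → 100 + 273.15 = 373.15 K.
Heat entering the second stage: Q_m = Q_H·(T_m/T_H) = 206 × 373.15/408.00 = 188.4 kW.
Second-stage efficiency η₂ = 1 − T_C/T_m = 1 − 281.15/373.15 = 0.2465, so W₂ = η₂·Q_m = 46.45 kW.

Ẇ₂ ≈ 46.45 kW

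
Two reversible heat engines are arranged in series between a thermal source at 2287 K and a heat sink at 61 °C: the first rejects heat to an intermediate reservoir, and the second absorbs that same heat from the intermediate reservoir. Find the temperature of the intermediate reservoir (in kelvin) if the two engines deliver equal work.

T_C = 61 °C → 61 + 273.15 = 334.15 K.
For reversible stages Q_m = Q_H·(T_m/T_H). Setting W₁ = Q_H(1 − T_m/T_H) equal to W₂ = Q_m(1 − T_C/T_m) = Q_H·(T_m − T_C)/T_H gives T_H − T_m = T_m − T_C, so T_m = (T_H + T_C)/2 = (2287.00 + 334.15)/2 = 1310 K.

T_m ≈ 1310 K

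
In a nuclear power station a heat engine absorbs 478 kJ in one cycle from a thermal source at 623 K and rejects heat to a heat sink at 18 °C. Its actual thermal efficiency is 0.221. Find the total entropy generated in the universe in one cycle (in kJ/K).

ΔS_univ ≈ 0.512 kJ/K

T_C = 18 °C → 18 + 273.15 = 291.15 K.
W = η·Q_H = 0.221 × 478 = 105.6 kJ, so Q_C = Q_H − W = 372.4 kJ.
The hot reservoir loses entropy Q_H/T_H = 478/623.00 = 0.7673 kJ/K; the cold reservoir gains Q_C/T_C = 372.4/291.15 = 1.279 kJ/K.
ΔS_univ = −Q_H/T_H + Q_C/T_C = 0.512 kJ/K (> 0, since η = 0.221 < η_Carnot = 0.533).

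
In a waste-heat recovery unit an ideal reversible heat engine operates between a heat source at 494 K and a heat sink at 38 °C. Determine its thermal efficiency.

η ≈ 0.3701

T_C = 38 °C → 38 + 273.15 = 311.15 K.
η_rev = 1 − T_C/T_H = 1 − 311.15/494.00 = 0.3701.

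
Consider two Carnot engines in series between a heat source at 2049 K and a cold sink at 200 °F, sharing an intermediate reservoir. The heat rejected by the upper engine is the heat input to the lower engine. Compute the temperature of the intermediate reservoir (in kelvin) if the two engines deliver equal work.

T_C = 200 °F → (200 − 32) × 5/9 = 93.33 °C = 366.48 K.
For reversible stages Q_m = Q_H·(T_m/T_H). Setting W₁ = Q_H(1 − T_m/T_H) equal to W₂ = Q_m(1 − T_C/T_m) = Q_H·(T_m − T_C)/T_H gives T_H − T_m = T_m − T_C, so T_m = (T_H + T_C)/2 = (2049.00 + 366.48)/2 = 1210 K.

T_m ≈ 1210 K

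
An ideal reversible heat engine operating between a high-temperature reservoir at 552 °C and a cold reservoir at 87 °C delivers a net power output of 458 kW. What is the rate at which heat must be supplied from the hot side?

T_H = 552 °C → 552 + 273.15 = 825.15 K.
T_C = 87 °C → 87 + 273.15 = 360.15 K.
The Carnot efficiency is η = 1 − T_C/T_H = 1 − 360.15/825.15 = 0.5635.
Q_H = W/η = 458/0.5635 = 813 kW.

Q̇_H ≈ 813 kW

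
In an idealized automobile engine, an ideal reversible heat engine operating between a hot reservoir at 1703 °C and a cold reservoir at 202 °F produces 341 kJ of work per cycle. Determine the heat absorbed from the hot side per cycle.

Q_H ≈ 418.9 kJ

T_H = 1703 °C → 1703 + 273.15 = 1976.15 K.
T_C = 202 °F → (202 − 32) × 5/9 = 94.44 °C = 367.59 K.
Carnot efficiency: η = 1 − T_C/T_H = 1 − 367.59/1976.15 = 0.8140.
Q_H = W/η = 341/0.8140 = 418.9 kJ.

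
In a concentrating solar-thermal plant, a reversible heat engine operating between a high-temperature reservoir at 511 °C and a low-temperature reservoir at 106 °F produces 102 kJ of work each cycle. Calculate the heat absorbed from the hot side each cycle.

Q_H ≈ 170 kJ

T_H = 511 °C → 511 + 273.15 = 784.15 K.
T_C = 106 °F → (106 − 32) × 5/9 = 41.11 °C = 314.26 K.
Carnot efficiency: η = 1 − T_C/T_H = 1 − 314.26/784.15 = 0.5992.
Q_H = W/η = 102/0.5992 = 170 kJ.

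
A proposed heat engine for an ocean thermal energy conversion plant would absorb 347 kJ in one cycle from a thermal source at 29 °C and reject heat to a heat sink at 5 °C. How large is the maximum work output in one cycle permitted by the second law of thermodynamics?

W_max ≈ 27.6 kJ

T_H = 29 °C → 29 + 273.15 = 302.15 K.
T_C = 5 °C → 5 + 273.15 = 278.15 K.
The upper bound on efficiency is η_max = 1 − T_C/T_H = 1 − 278.15/302.15 = 0.0794.
W_max = η_max · Q_H = 0.0794 × 347 = 27.6 kJ.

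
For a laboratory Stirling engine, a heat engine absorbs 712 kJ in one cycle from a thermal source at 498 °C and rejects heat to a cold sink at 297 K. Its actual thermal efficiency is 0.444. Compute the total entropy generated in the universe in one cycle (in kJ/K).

ΔS_univ ≈ 0.410 kJ/K

T_H = 498 °C → 498 + 273.15 = 771.15 K.
W = η·Q_H = 0.444 × 712 = 316.1 kJ, so Q_C = Q_H − W = 395.9 kJ.
The hot reservoir loses entropy Q_H/T_H = 712/771.15 = 0.9233 kJ/K; the cold reservoir gains Q_C/T_C = 395.9/297.00 = 1.333 kJ/K.
ΔS_univ = −Q_H/T_H + Q_C/T_C = 0.410 kJ/K (> 0, since η = 0.444 < η_Carnot = 0.615).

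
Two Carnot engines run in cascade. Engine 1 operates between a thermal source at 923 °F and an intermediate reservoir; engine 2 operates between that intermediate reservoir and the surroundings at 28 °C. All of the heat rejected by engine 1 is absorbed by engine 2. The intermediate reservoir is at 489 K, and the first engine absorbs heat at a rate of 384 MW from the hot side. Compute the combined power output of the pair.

T_H = 923 °F → (923 − 32) × 5/9 = 495.00 °C = 768.15 K.
T_C = 28 °C → 28 + 273.15 = 301.15 K.
Two reversible stages in series are equivalent to a single Carnot engine between T_H and T_C, so η_total = 1 − T_C/T_H = 1 − 301.15/768.15 = 0.6080.
W_total = η_total · Q_H = 0.6080 × 384 = 233 MW.

Ẇ_total ≈ 233 MW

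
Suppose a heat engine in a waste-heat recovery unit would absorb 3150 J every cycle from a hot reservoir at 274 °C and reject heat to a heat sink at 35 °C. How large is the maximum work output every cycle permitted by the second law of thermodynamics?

T_H = 274 °C → 274 + 273.15 = 547.15 K.
T_C = 35 °C → 35 + 273.15 = 308.15 K.
By the Carnot theorem, η_max = 1 − T_C/T_H = 1 − 308.15/547.15 = 0.4368.
W_max = η_max · Q_H = 0.4368 × 3150 = 1376 J.

W_max ≈ 1376 J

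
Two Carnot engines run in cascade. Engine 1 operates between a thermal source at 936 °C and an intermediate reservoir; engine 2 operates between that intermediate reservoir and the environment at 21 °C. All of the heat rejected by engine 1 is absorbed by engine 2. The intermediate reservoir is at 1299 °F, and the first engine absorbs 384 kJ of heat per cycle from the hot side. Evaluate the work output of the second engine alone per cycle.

W₂ ≈ 217 kJ

T_H = 936 °C → 936 + 273.15 = 1209.15 K.
T_C = 21 °C → 21 + 273.15 = 294.15 K.
T_m = 1299 °F → (1299 − 32) × 5/9 = 703.89 °C = 977.04 K.
Heat entering the second stage: Q_m = Q_H·(T_m/T_H) = 384 × 977.04/1209.15 = 310 kJ.
Second-stage efficiency η₂ = 1 − T_C/T_m = 1 − 294.15/977.04 = 0.6989, so W₂ = η₂·Q_m = 217 kJ.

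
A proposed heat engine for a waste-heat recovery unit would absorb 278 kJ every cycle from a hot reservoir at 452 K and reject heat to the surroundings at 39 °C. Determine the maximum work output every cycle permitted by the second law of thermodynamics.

W_max ≈ 86.0 kJ

T_C = 39 °C → 39 + 273.15 = 312.15 K.
The upper bound on efficiency is η_max = 1 − T_C/T_H = 1 − 312.15/452.00 = 0.3094.
W_max = η_max · Q_H = 0.3094 × 278 = 86.0 kJ.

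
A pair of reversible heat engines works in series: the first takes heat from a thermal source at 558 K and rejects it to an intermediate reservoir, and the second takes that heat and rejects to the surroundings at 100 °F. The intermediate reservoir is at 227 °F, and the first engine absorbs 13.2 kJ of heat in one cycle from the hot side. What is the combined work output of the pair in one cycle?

T_C = 100 °F → (100 − 32) × 5/9 = 37.78 °C = 310.93 K.
Two reversible stages in series are equivalent to a single Carnot engine between T_H and T_C, so η_total = 1 − T_C/T_H = 1 − 310.93/558.00 = 0.4428.
W_total = η_total · Q_H = 0.4428 × 13.2 = 5.845 kJ.

W_total ≈ 5.845 kJ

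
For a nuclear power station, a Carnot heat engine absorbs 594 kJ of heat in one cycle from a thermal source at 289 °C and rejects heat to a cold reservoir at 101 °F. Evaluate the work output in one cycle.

W ≈ 264.9 kJ

T_H = 289 °C → 289 + 273.15 = 562.15 K.
T_C = 101 °F → (101 − 32) × 5/9 = 38.33 °C = 311.48 K.
The Carnot efficiency is η = 1 − T_C/T_H = 1 − 311.48/562.15 = 0.4459.
W = η·Q_H = 0.4459 × 594 = 264.9 kJ.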